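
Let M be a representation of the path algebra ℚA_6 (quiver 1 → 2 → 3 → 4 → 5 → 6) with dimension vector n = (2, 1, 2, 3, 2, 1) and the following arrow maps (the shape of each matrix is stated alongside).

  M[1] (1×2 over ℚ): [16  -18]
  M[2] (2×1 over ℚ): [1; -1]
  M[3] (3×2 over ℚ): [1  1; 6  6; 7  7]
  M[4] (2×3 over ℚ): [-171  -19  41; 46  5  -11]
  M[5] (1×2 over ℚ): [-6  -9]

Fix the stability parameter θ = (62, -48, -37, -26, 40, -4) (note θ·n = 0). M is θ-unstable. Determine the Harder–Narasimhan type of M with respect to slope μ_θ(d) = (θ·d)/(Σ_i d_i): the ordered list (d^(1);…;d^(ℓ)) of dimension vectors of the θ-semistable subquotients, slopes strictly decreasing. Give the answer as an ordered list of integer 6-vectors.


Barcode: M ≅ I[1,1], I[1,3], I[3,6], I[4,4], I[4,5]. HN layers by μ_θ (6 steps, strictly decreasing):
  μ^(1)=62; μ^(2)=40; μ^(3)=18; μ^(4)=-23/3; μ^(5)=-26; μ^(6)=-37

((1, 0, 0, 0, 0, 0); (0, 0, 0, 0, 1, 0); (0, 0, 0, 0, 1, 1); (1, 1, 1, 0, 0, 0); (0, 0, 0, 3, 0, 0); (0, 0, 1, 0, 0, 0))


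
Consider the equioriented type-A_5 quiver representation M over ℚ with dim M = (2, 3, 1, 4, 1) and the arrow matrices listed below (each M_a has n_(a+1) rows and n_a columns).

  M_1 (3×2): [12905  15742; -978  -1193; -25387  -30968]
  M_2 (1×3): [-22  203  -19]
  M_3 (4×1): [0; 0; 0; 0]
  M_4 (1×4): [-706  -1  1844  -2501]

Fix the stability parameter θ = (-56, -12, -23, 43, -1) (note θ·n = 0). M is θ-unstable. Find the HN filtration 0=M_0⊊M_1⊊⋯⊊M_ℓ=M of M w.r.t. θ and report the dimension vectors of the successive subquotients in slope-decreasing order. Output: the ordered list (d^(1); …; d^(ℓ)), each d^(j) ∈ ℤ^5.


Via rank(M_{q-1}∘⋯∘M_p): M ≅ I[1,2], I[1,3], I[2,2], I[4,4]^3, I[4,5].
μ_θ-semistable layers: μ^(1)=43; μ^(2)=21; μ^(3)=-12; μ^(4)=-35/2; μ^(5)=-56

((0, 0, 0, 3, 0); (0, 0, 0, 1, 1); (0, 2, 0, 0, 0); (0, 1, 1, 0, 0); (2, 0, 0, 0, 0))


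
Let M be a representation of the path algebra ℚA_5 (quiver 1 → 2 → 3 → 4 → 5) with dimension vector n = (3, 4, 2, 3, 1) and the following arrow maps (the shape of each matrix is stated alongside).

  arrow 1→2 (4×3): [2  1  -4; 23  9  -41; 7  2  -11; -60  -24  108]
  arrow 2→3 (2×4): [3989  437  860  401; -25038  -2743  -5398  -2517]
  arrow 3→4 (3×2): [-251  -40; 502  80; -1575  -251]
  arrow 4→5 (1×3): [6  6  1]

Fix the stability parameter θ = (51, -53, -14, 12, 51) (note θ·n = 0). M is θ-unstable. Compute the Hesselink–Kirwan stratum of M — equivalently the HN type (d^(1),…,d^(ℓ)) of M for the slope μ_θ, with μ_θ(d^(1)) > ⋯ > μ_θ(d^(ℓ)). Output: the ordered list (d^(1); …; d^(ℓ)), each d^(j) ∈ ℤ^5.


Via rank(M_{q-1}∘⋯∘M_p): M ≅ I[1,1], I[1,4], I[1,5], I[2,2]^2, I[4,4].
μ_θ-semistable layers: μ^(1)=51; μ^(2)=12; μ^(3)=-16/3; μ^(4)=-53

((1, 0, 0, 0, 1); (0, 0, 0, 3, 0); (2, 2, 2, 0, 0); (0, 2, 0, 0, 0))


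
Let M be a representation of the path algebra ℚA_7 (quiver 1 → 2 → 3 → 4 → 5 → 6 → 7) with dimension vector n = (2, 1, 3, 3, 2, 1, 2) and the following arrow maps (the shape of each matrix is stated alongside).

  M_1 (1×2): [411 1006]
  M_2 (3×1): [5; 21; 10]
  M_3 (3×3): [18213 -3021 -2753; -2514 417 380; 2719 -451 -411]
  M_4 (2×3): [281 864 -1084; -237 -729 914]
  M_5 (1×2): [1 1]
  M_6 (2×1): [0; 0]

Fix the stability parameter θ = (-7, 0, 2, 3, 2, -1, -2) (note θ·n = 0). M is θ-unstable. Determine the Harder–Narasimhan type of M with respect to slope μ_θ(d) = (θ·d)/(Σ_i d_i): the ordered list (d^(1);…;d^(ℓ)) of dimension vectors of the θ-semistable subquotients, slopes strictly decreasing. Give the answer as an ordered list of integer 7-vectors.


Barcode: M ≅ I[1,1], I[1,6], I[3,3], I[3,5], I[4,4], I[7,7]^2. HN layers by μ_θ (7 steps, strictly decreasing):
  μ^(1)=3; μ^(2)=5/2; μ^(3)=2; μ^(4)=3/2; μ^(5)=0; μ^(6)=-2; μ^(7)=-7

((0, 0, 0, 1, 0, 0, 0); (0, 0, 0, 1, 1, 0, 0); (0, 0, 2, 0, 0, 0, 0); (0, 0, 1, 1, 1, 1, 0); (0, 1, 0, 0, 0, 0, 0); (0, 0, 0, 0, 0, 0, 2); (2, 0, 0, 0, 0, 0, 0))


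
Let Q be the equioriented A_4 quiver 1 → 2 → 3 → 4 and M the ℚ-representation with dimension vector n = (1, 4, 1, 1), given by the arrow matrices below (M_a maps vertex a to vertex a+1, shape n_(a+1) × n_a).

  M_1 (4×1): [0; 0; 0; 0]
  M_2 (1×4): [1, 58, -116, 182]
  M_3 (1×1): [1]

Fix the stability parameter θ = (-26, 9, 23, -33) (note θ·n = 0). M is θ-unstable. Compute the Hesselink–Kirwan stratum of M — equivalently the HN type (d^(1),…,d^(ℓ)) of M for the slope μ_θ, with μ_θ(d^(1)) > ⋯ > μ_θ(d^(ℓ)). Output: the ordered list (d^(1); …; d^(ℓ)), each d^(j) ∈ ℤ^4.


Via rank(M_{q-1}∘⋯∘M_p): M ≅ I[1,1], I[2,2]^3, I[2,4].
μ_θ-semistable layers: μ^(1)=9; μ^(2)=-1/3; μ^(3)=-26

((0, 3, 0, 0); (0, 1, 1, 1); (1, 0, 0, 0))


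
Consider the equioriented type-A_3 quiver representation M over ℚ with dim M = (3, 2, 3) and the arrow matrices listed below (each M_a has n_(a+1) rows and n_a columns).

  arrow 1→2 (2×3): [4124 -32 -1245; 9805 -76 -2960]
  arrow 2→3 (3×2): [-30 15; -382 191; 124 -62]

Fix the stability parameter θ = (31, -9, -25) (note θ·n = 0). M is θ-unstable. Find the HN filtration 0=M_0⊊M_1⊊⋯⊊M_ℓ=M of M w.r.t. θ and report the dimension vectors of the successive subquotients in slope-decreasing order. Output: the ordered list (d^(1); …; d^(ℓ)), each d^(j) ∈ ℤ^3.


Via rank(M_{q-1}∘⋯∘M_p): M ≅ I[1,1], I[1,2], I[1,3], I[3,3]^2.
μ_θ-semistable layers: μ^(1)=31; μ^(2)=11; μ^(3)=-1; μ^(4)=-25

((1, 0, 0); (1, 1, 0); (1, 1, 1); (0, 0, 2))


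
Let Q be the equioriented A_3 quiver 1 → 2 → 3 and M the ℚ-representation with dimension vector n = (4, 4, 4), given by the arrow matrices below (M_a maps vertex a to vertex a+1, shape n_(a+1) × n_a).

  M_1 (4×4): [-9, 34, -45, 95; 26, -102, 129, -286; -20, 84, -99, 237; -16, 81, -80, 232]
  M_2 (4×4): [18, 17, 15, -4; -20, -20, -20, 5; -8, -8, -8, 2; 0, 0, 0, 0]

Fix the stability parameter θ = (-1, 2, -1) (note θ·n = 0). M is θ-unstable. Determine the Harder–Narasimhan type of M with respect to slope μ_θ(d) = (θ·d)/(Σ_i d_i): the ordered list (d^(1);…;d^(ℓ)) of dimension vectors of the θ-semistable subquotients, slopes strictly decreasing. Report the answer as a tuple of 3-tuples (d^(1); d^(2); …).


Via rank(M_{q-1}∘⋯∘M_p): M ≅ I[1,2]^2, I[1,3]^2, I[3,3]^2.
μ_θ-semistable layers: μ^(1)=2; μ^(2)=1/2; μ^(3)=-1

((0, 2, 0); (0, 2, 2); (4, 0, 2))


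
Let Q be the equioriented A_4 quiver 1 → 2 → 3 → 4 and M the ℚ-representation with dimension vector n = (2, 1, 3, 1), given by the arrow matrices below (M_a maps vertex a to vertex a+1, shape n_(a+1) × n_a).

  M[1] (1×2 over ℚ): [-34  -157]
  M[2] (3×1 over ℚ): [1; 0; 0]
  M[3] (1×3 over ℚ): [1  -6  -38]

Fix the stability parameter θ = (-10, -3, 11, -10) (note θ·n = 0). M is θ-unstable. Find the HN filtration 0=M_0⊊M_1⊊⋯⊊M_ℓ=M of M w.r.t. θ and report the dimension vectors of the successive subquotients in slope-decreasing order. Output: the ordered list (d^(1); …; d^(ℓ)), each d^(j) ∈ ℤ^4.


Via rank(M_{q-1}∘⋯∘M_p): M ≅ I[1,1], I[1,4], I[3,3]^2.
μ_θ-semistable layers: μ^(1)=11; μ^(2)=1/2; μ^(3)=-3; μ^(4)=-10

((0, 0, 2, 0); (0, 0, 1, 1); (0, 1, 0, 0); (2, 0, 0, 0))


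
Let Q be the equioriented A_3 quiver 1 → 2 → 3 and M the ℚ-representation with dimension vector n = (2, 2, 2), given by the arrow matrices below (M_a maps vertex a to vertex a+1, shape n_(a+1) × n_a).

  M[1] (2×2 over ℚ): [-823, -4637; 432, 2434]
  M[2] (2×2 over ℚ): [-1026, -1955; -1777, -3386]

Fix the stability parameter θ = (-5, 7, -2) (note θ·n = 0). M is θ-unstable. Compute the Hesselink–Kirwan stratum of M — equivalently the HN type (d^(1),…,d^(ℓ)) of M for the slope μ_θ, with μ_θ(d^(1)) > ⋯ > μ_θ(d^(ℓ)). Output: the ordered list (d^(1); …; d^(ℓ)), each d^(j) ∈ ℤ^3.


Interval decomposition of M: I[1,3]^2.
HN type (ℓ=2): μ^(1)=5/2; μ^(2)=-5

((0, 2, 2); (2, 0, 0))


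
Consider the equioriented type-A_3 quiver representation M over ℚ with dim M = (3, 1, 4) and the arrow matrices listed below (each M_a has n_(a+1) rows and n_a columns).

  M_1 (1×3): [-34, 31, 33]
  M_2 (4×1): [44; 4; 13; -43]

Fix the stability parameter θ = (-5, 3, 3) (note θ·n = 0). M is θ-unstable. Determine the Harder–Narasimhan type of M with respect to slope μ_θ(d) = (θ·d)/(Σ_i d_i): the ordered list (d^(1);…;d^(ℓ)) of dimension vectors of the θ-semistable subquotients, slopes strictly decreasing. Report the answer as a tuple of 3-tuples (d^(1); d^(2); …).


Barcode: M ≅ I[1,1]^2, I[1,3], I[3,3]^3. HN layers by μ_θ (2 steps, strictly decreasing):
  μ^(1)=3; μ^(2)=-5

((0, 1, 4); (3, 0, 0))


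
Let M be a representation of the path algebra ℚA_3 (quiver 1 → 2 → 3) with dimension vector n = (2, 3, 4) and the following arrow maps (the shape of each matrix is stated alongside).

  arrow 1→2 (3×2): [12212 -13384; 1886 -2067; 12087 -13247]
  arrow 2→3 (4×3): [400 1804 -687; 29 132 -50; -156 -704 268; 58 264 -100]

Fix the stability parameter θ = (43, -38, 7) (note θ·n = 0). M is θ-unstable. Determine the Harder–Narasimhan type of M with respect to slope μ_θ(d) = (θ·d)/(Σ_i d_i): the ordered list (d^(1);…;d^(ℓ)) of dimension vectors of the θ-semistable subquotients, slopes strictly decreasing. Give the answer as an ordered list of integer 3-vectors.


Interval decomposition of M: I[1,2], I[1,3], I[2,3], I[3,3]^2.
HN type (ℓ=3): μ^(1)=7; μ^(2)=5/2; μ^(3)=-38

((0, 0, 4); (2, 2, 0); (0, 1, 0))


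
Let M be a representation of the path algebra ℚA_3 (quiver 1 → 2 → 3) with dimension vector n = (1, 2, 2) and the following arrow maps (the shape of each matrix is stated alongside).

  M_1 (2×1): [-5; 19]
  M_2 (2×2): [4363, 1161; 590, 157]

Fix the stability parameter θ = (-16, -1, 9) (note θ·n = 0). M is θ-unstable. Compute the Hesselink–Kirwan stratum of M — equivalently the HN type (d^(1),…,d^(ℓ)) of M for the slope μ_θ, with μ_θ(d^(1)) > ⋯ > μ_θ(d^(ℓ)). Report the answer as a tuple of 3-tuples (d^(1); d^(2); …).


Via rank(M_{q-1}∘⋯∘M_p): M ≅ I[1,3], I[2,3].
μ_θ-semistable layers: μ^(1)=9; μ^(2)=-1; μ^(3)=-16

((0, 0, 2); (0, 2, 0); (1, 0, 0))


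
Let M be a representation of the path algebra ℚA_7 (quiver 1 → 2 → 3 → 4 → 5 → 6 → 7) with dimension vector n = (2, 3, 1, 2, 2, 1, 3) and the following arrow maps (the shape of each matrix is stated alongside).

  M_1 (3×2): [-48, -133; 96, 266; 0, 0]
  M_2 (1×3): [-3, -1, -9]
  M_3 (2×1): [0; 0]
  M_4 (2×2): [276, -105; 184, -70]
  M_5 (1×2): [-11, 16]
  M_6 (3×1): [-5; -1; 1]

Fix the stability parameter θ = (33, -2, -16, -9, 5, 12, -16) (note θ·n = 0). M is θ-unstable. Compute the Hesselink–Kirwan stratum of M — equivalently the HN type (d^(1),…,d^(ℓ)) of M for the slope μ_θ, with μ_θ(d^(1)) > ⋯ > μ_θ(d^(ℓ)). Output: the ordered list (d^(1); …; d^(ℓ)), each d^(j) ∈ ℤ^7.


Interval decomposition of M: I[1,1], I[1,3], I[2,2]^2, I[4,4], I[4,7], I[5,5], I[7,7]^2.
HN type (ℓ=6): μ^(1)=33; μ^(2)=5; μ^(3)=1/3; μ^(4)=-2; μ^(5)=-9; μ^(6)=-16

((1, 0, 0, 0, 0, 0, 0); (1, 1, 1, 0, 1, 0, 0); (0, 0, 0, 0, 1, 1, 1); (0, 2, 0, 0, 0, 0, 0); (0, 0, 0, 2, 0, 0, 0); (0, 0, 0, 0, 0, 0, 2))


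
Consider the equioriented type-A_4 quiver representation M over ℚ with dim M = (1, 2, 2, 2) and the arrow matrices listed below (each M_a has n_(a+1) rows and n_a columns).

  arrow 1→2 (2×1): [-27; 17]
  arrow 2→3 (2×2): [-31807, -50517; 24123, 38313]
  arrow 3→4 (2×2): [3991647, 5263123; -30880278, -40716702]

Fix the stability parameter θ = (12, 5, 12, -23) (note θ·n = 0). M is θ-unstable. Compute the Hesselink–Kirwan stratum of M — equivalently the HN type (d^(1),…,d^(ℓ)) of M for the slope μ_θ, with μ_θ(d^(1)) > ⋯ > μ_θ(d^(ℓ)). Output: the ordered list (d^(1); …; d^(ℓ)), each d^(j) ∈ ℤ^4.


Via rank(M_{q-1}∘⋯∘M_p): M ≅ I[1,2], I[2,3], I[3,4], I[4,4].
μ_θ-semistable layers: μ^(1)=12; μ^(2)=17/2; μ^(3)=5; μ^(4)=-11/2; μ^(5)=-23

((0, 0, 1, 0); (1, 1, 0, 0); (0, 1, 0, 0); (0, 0, 1, 1); (0, 0, 0, 1))


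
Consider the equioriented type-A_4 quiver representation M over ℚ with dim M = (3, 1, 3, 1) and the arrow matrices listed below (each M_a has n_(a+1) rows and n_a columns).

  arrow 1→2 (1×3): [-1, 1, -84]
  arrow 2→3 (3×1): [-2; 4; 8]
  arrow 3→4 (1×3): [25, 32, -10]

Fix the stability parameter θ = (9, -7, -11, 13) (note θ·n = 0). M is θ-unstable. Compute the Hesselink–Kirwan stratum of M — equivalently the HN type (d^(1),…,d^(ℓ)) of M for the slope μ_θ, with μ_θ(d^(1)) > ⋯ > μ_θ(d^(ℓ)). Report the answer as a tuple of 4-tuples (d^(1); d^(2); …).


Barcode: M ≅ I[1,1]^2, I[1,4], I[3,3]^2. HN layers by μ_θ (4 steps, strictly decreasing):
  μ^(1)=13; μ^(2)=9; μ^(3)=-3; μ^(4)=-11

((0, 0, 0, 1); (2, 0, 0, 0); (1, 1, 1, 0); (0, 0, 2, 0))


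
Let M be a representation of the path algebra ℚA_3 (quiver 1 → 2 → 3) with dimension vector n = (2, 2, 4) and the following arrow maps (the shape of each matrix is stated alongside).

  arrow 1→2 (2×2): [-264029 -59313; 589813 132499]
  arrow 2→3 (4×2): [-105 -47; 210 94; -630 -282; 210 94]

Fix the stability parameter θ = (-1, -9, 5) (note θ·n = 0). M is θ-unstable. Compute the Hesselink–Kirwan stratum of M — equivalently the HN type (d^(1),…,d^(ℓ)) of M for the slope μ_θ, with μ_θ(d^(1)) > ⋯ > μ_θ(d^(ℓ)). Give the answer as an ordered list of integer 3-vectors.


Barcode: M ≅ I[1,2], I[1,3], I[3,3]^3. HN layers by μ_θ (2 steps, strictly decreasing):
  μ^(1)=5; μ^(2)=-5

((0, 0, 4); (2, 2, 0))


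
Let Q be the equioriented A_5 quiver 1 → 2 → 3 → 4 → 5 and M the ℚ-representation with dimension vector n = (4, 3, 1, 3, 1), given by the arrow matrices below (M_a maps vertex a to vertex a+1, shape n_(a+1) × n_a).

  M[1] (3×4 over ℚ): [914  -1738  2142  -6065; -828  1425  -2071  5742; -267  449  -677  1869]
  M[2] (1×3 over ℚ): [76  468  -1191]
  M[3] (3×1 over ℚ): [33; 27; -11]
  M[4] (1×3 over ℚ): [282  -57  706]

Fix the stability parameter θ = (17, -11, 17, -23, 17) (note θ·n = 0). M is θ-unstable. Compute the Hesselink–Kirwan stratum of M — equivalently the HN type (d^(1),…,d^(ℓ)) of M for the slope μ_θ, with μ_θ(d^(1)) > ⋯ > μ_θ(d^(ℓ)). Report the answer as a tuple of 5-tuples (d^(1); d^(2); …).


Barcode: M ≅ I[1,1], I[1,2]^2, I[1,5], I[4,4]^2. HN layers by μ_θ (4 steps, strictly decreasing):
  μ^(1)=17; μ^(2)=3; μ^(3)=0; μ^(4)=-23

((1, 0, 0, 0, 1); (2, 2, 0, 0, 0); (1, 1, 1, 1, 0); (0, 0, 0, 2, 0))


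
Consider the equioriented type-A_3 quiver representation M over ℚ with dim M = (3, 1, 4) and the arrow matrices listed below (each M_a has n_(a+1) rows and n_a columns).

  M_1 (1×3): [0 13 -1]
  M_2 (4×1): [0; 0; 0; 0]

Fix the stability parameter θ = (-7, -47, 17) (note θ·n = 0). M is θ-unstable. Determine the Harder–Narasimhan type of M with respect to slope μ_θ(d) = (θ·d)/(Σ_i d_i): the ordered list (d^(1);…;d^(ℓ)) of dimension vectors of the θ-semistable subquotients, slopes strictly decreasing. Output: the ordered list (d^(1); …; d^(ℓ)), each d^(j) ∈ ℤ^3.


Via rank(M_{q-1}∘⋯∘M_p): M ≅ I[1,1]^2, I[1,2], I[3,3]^4.
μ_θ-semistable layers: μ^(1)=17; μ^(2)=-7; μ^(3)=-27

((0, 0, 4); (2, 0, 0); (1, 1, 0))


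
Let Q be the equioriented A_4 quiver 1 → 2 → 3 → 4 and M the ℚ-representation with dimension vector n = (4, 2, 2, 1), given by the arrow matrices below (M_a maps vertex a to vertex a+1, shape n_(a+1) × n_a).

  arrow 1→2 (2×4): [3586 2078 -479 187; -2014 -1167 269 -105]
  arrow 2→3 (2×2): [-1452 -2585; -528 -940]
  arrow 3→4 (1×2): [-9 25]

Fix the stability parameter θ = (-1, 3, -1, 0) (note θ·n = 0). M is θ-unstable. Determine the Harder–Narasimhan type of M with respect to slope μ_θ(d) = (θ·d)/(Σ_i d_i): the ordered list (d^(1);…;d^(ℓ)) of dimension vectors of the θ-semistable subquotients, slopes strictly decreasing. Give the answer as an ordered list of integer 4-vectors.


Via rank(M_{q-1}∘⋯∘M_p): M ≅ I[1,1]^2, I[1,2], I[1,4], I[3,3].
μ_θ-semistable layers: μ^(1)=3; μ^(2)=2/3; μ^(3)=-1

((0, 1, 0, 0); (0, 1, 1, 1); (4, 0, 1, 0))


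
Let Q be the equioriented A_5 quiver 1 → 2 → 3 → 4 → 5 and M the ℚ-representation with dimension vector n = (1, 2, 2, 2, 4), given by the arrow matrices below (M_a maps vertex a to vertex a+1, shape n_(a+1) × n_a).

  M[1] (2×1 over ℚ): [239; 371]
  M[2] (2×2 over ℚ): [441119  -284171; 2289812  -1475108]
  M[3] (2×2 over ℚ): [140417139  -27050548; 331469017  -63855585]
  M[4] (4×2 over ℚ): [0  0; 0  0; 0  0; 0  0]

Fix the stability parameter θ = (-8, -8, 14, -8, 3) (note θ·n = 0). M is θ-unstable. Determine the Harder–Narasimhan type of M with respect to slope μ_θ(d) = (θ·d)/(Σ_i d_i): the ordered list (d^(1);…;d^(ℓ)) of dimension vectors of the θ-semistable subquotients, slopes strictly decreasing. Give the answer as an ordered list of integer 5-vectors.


Interval decomposition of M: I[1,2], I[2,4], I[3,4], I[5,5]^4.
HN type (ℓ=2): μ^(1)=3; μ^(2)=-8

((0, 0, 2, 2, 4); (1, 2, 0, 0, 0))


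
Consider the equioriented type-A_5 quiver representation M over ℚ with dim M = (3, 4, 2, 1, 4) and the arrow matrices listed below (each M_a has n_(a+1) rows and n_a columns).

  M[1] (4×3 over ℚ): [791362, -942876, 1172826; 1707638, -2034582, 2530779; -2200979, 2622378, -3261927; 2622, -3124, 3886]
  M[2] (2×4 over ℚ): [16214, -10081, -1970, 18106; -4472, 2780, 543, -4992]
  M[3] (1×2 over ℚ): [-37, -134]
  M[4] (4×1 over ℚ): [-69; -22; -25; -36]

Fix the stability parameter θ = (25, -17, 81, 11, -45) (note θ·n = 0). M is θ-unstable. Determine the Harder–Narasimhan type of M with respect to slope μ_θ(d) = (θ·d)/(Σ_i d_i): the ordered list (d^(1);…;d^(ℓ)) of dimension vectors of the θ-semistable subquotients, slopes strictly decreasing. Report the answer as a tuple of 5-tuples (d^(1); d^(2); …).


Via rank(M_{q-1}∘⋯∘M_p): M ≅ I[1,1], I[1,3], I[1,5], I[2,2]^2, I[5,5]^3.
μ_θ-semistable layers: μ^(1)=81; μ^(2)=25; μ^(3)=47/3; μ^(4)=4; μ^(5)=-17; μ^(6)=-45

((0, 0, 1, 0, 0); (1, 0, 0, 0, 0); (0, 0, 1, 1, 1); (2, 2, 0, 0, 0); (0, 2, 0, 0, 0); (0, 0, 0, 0, 3))


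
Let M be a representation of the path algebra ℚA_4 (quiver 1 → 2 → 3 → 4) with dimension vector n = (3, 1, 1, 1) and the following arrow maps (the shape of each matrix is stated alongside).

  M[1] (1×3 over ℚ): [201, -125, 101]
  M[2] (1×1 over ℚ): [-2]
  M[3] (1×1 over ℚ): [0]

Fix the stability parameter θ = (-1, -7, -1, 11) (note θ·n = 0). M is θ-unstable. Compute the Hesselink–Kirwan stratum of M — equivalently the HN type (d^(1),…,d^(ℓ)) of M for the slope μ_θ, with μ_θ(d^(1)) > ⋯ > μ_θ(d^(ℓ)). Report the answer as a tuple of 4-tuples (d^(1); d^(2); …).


Barcode: M ≅ I[1,1]^2, I[1,3], I[4,4]. HN layers by μ_θ (3 steps, strictly decreasing):
  μ^(1)=11; μ^(2)=-1; μ^(3)=-4

((0, 0, 0, 1); (2, 0, 1, 0); (1, 1, 0, 0))


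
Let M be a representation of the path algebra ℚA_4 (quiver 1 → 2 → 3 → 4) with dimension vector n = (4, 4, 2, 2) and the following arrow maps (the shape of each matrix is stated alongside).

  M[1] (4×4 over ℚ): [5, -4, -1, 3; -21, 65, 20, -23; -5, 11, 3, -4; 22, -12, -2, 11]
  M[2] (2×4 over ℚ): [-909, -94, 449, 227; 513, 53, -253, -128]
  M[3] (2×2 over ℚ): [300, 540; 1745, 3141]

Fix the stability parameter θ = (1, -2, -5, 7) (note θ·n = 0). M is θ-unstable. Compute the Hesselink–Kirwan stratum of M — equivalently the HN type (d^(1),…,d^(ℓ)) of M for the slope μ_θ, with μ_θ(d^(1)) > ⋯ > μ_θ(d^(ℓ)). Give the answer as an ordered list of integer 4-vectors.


Barcode: M ≅ I[1,2]^2, I[1,3], I[1,4], I[4,4]. HN layers by μ_θ (3 steps, strictly decreasing):
  μ^(1)=7; μ^(2)=-1/2; μ^(3)=-2

((0, 0, 0, 2); (2, 2, 0, 0); (2, 2, 2, 0))


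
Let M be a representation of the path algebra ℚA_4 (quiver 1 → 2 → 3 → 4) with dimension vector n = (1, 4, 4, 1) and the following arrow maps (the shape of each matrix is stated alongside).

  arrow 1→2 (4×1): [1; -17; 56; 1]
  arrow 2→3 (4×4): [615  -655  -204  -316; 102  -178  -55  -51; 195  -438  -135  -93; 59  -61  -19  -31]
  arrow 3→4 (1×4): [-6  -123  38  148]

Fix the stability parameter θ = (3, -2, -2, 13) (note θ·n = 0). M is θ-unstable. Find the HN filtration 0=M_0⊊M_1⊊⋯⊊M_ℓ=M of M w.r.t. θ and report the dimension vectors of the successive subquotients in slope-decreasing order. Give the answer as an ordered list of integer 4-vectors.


Via rank(M_{q-1}∘⋯∘M_p): M ≅ I[1,4], I[2,3]^3.
μ_θ-semistable layers: μ^(1)=13; μ^(2)=-1/3; μ^(3)=-2

((0, 0, 0, 1); (1, 1, 1, 0); (0, 3, 3, 0))


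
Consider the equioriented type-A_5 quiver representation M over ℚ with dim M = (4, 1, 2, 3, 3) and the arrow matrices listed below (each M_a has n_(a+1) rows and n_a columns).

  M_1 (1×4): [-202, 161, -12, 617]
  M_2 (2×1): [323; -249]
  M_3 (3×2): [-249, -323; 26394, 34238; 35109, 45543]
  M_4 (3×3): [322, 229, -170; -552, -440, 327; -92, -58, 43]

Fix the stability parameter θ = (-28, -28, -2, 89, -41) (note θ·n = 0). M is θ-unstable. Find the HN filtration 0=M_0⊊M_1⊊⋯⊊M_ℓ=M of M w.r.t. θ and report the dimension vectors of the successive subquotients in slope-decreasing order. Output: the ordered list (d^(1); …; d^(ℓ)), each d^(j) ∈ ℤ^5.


Interval decomposition of M: I[1,1]^3, I[1,3], I[3,5], I[4,4], I[4,5], I[5,5].
HN type (ℓ=5): μ^(1)=89; μ^(2)=24; μ^(3)=-2; μ^(4)=-28; μ^(5)=-41

((0, 0, 0, 1, 0); (0, 0, 0, 2, 2); (0, 0, 2, 0, 0); (4, 1, 0, 0, 0); (0, 0, 0, 0, 1))


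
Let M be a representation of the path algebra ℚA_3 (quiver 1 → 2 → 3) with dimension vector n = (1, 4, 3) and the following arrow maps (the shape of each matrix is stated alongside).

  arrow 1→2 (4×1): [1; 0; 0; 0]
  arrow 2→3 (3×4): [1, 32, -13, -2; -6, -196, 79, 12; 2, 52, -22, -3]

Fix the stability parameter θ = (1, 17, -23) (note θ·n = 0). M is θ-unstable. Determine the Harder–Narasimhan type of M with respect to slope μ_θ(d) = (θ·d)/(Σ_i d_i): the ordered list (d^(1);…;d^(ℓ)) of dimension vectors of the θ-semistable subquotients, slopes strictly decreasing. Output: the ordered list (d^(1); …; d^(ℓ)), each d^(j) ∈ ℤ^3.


Barcode: M ≅ I[1,3], I[2,2], I[2,3]^2. HN layers by μ_θ (3 steps, strictly decreasing):
  μ^(1)=17; μ^(2)=-5/3; μ^(3)=-3

((0, 1, 0); (1, 1, 1); (0, 2, 2))


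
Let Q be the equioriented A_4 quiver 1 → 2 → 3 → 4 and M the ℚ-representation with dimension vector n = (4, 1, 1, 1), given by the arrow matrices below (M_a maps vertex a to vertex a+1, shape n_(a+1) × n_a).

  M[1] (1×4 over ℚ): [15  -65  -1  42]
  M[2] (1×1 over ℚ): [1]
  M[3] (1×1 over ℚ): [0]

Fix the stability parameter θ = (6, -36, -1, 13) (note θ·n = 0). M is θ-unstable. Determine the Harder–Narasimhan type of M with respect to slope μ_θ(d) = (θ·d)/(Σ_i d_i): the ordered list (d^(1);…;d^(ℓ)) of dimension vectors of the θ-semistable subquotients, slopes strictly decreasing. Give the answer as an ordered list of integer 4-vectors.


Interval decomposition of M: I[1,1]^3, I[1,3], I[4,4].
HN type (ℓ=4): μ^(1)=13; μ^(2)=6; μ^(3)=-1; μ^(4)=-15

((0, 0, 0, 1); (3, 0, 0, 0); (0, 0, 1, 0); (1, 1, 0, 0))


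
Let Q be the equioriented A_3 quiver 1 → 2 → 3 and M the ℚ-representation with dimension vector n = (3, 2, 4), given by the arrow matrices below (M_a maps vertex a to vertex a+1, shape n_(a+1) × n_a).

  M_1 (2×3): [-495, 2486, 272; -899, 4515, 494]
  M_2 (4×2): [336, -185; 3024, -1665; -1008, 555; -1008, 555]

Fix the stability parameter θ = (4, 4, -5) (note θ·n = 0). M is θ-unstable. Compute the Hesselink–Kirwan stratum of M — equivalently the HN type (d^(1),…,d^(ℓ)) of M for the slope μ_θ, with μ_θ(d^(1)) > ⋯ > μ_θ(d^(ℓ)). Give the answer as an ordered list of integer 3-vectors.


Barcode: M ≅ I[1,1], I[1,2], I[1,3], I[3,3]^3. HN layers by μ_θ (3 steps, strictly decreasing):
  μ^(1)=4; μ^(2)=1; μ^(3)=-5

((2, 1, 0); (1, 1, 1); (0, 0, 3))


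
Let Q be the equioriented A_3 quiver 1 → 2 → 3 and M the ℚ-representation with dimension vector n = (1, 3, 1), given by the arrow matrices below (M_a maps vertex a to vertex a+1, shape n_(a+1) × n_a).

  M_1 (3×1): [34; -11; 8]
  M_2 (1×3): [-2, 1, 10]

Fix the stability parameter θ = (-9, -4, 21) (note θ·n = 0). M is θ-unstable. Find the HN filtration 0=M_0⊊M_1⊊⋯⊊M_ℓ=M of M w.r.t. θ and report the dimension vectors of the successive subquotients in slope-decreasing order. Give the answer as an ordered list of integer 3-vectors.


Barcode: M ≅ I[1,3], I[2,2]^2. HN layers by μ_θ (3 steps, strictly decreasing):
  μ^(1)=21; μ^(2)=-4; μ^(3)=-9

((0, 0, 1); (0, 3, 0); (1, 0, 0))


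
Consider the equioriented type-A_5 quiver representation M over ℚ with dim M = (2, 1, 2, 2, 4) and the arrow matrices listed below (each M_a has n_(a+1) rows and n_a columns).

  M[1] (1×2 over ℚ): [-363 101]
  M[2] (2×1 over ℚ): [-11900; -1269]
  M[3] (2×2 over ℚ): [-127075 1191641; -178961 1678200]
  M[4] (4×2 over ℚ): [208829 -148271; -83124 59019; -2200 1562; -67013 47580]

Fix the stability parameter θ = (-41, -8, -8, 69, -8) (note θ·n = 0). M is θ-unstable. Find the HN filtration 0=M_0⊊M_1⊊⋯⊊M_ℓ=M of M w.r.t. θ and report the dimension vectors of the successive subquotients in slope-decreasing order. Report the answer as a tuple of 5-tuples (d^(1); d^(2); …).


Via rank(M_{q-1}∘⋯∘M_p): M ≅ I[1,1], I[1,5], I[3,5], I[5,5]^2.
μ_θ-semistable layers: μ^(1)=61/2; μ^(2)=-8; μ^(3)=-41

((0, 0, 0, 2, 2); (0, 1, 2, 0, 2); (2, 0, 0, 0, 0))


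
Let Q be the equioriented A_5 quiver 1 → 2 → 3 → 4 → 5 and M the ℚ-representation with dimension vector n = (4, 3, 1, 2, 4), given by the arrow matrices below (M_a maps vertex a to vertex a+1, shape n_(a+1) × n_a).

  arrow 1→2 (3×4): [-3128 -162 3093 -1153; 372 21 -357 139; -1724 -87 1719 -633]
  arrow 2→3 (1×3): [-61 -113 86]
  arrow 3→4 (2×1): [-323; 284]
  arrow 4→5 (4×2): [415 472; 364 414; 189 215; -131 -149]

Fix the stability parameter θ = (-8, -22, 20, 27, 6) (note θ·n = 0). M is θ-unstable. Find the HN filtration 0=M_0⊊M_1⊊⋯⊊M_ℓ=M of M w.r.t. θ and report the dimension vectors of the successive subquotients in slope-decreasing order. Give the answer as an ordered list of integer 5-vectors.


Via rank(M_{q-1}∘⋯∘M_p): M ≅ I[1,1]^2, I[1,2], I[1,5], I[2,2], I[4,5], I[5,5]^2.
μ_θ-semistable layers: μ^(1)=53/3; μ^(2)=33/2; μ^(3)=6; μ^(4)=-8; μ^(5)=-15; μ^(6)=-22

((0, 0, 1, 1, 1); (0, 0, 0, 1, 1); (0, 0, 0, 0, 2); (2, 0, 0, 0, 0); (2, 2, 0, 0, 0); (0, 1, 0, 0, 0))


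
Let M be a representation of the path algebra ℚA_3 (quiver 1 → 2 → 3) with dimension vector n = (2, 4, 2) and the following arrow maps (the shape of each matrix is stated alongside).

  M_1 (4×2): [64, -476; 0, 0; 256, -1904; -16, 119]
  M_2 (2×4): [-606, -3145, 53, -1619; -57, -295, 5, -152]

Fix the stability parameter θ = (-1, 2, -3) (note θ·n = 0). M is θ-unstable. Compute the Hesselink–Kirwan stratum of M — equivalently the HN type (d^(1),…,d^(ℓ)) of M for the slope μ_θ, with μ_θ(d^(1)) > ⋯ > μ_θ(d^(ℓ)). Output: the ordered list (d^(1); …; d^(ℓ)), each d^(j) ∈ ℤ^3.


Via rank(M_{q-1}∘⋯∘M_p): M ≅ I[1,1], I[1,3], I[2,2]^2, I[2,3].
μ_θ-semistable layers: μ^(1)=2; μ^(2)=-1/2; μ^(3)=-1

((0, 2, 0); (0, 2, 2); (2, 0, 0))


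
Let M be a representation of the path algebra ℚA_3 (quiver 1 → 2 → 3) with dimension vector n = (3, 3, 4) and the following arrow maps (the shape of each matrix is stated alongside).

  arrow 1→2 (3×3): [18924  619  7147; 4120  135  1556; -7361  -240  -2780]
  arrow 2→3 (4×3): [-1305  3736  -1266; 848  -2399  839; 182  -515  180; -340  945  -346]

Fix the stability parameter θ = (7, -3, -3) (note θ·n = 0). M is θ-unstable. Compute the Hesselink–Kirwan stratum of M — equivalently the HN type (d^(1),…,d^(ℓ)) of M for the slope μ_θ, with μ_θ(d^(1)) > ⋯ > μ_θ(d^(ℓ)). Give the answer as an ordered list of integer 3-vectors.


Barcode: M ≅ I[1,3]^3, I[3,3]. HN layers by μ_θ (2 steps, strictly decreasing):
  μ^(1)=1/3; μ^(2)=-3

((3, 3, 3); (0, 0, 1))


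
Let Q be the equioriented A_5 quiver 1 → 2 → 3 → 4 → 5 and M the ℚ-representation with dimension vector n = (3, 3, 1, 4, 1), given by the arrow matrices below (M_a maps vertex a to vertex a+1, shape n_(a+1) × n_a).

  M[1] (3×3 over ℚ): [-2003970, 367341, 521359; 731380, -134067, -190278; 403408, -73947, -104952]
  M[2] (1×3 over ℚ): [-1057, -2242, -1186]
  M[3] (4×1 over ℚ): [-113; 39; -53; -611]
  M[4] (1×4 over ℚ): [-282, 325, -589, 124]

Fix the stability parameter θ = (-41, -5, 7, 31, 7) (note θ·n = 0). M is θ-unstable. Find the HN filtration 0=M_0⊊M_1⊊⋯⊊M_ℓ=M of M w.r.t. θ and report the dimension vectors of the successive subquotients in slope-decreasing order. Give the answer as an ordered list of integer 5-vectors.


Via rank(M_{q-1}∘⋯∘M_p): M ≅ I[1,1], I[1,2], I[1,5], I[2,2], I[4,4]^3.
μ_θ-semistable layers: μ^(1)=31; μ^(2)=19; μ^(3)=7; μ^(4)=-5; μ^(5)=-41

((0, 0, 0, 3, 0); (0, 0, 0, 1, 1); (0, 0, 1, 0, 0); (0, 3, 0, 0, 0); (3, 0, 0, 0, 0))


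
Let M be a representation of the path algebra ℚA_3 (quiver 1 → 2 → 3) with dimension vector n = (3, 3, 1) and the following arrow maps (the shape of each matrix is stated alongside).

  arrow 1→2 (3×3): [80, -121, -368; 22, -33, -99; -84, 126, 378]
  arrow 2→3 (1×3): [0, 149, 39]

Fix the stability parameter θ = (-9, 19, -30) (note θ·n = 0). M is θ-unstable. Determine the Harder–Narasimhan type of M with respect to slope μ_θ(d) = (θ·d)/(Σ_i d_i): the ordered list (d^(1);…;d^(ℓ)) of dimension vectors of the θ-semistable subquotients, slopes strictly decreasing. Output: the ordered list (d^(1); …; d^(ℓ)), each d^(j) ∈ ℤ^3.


Barcode: M ≅ I[1,1], I[1,2], I[1,3], I[2,2]. HN layers by μ_θ (3 steps, strictly decreasing):
  μ^(1)=19; μ^(2)=-11/2; μ^(3)=-9

((0, 2, 0); (0, 1, 1); (3, 0, 0))


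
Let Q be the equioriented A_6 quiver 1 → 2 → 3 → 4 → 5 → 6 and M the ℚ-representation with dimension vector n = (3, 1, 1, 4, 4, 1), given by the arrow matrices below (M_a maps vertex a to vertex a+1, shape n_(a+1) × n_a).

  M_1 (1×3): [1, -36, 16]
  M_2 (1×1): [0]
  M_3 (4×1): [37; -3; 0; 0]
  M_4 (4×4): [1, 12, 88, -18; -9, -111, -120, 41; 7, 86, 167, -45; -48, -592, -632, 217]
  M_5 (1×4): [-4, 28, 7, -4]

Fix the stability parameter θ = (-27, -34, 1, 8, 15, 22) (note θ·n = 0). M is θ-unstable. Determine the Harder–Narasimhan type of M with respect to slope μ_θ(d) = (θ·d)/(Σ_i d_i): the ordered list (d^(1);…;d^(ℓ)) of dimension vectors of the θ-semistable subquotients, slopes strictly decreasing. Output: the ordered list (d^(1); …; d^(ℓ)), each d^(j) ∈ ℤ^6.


Via rank(M_{q-1}∘⋯∘M_p): M ≅ I[1,1]^2, I[1,2], I[3,6], I[4,5]^3.
μ_θ-semistable layers: μ^(1)=22; μ^(2)=15; μ^(3)=8; μ^(4)=1; μ^(5)=-27; μ^(6)=-61/2

((0, 0, 0, 0, 0, 1); (0, 0, 0, 0, 4, 0); (0, 0, 0, 4, 0, 0); (0, 0, 1, 0, 0, 0); (2, 0, 0, 0, 0, 0); (1, 1, 0, 0, 0, 0))


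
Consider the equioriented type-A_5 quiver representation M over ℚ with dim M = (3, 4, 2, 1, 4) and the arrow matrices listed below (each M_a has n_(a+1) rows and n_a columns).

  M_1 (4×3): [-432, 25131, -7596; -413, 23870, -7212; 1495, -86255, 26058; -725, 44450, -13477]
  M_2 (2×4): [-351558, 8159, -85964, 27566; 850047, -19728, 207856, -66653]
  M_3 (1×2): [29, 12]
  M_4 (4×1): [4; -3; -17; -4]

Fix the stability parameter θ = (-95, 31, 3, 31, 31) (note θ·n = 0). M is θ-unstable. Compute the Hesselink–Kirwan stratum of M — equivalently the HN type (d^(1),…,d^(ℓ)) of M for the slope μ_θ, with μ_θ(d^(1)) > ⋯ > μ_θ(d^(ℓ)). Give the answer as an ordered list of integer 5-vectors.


Barcode: M ≅ I[1,2], I[1,3], I[1,5], I[2,2], I[5,5]^3. HN layers by μ_θ (3 steps, strictly decreasing):
  μ^(1)=31; μ^(2)=17; μ^(3)=-95

((0, 2, 0, 1, 4); (0, 2, 2, 0, 0); (3, 0, 0, 0, 0))


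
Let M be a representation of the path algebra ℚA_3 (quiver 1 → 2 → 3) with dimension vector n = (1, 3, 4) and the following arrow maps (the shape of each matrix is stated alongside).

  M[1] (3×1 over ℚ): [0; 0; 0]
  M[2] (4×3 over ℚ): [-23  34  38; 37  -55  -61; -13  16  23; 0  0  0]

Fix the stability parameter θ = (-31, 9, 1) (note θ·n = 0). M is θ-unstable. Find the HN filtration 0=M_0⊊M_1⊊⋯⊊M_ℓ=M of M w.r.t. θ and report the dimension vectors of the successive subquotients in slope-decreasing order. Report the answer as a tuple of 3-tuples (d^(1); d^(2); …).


Via rank(M_{q-1}∘⋯∘M_p): M ≅ I[1,1], I[2,3]^3, I[3,3].
μ_θ-semistable layers: μ^(1)=5; μ^(2)=1; μ^(3)=-31

((0, 3, 3); (0, 0, 1); (1, 0, 0))


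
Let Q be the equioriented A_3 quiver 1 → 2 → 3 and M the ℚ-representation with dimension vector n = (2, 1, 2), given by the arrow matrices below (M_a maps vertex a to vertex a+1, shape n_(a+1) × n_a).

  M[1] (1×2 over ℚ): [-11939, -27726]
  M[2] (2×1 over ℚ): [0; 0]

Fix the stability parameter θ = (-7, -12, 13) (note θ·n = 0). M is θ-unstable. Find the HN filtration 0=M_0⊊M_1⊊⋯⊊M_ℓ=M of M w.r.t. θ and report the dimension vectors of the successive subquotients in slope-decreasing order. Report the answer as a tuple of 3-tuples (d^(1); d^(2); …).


Barcode: M ≅ I[1,1], I[1,2], I[3,3]^2. HN layers by μ_θ (3 steps, strictly decreasing):
  μ^(1)=13; μ^(2)=-7; μ^(3)=-19/2

((0, 0, 2); (1, 0, 0); (1, 1, 0))


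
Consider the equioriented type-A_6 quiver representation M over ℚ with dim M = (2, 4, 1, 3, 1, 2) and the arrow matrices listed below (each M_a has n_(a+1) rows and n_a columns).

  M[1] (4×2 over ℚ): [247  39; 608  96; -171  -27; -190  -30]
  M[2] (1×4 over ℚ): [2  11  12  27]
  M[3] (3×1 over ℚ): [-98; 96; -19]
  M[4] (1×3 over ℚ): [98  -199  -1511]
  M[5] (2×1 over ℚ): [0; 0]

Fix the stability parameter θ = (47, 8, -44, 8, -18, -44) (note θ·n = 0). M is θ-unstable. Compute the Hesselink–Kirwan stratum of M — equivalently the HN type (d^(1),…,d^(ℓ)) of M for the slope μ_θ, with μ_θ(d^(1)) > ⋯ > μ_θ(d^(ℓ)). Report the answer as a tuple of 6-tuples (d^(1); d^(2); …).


Barcode: M ≅ I[1,1], I[1,2], I[2,2]^2, I[2,5], I[4,4]^2, I[6,6]^2. HN layers by μ_θ (6 steps, strictly decreasing):
  μ^(1)=47; μ^(2)=55/2; μ^(3)=8; μ^(4)=-5; μ^(5)=-18; μ^(6)=-44

((1, 0, 0, 0, 0, 0); (1, 1, 0, 0, 0, 0); (0, 2, 0, 2, 0, 0); (0, 0, 0, 1, 1, 0); (0, 1, 1, 0, 0, 0); (0, 0, 0, 0, 0, 2))


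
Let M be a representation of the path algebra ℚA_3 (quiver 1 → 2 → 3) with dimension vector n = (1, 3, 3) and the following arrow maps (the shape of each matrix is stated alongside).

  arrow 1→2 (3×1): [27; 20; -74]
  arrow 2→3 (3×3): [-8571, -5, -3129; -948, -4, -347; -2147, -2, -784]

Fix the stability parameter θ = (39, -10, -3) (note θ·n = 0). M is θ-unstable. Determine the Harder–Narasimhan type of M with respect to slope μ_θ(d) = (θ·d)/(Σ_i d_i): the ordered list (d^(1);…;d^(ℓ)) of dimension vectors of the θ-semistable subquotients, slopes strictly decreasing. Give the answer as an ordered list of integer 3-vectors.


Via rank(M_{q-1}∘⋯∘M_p): M ≅ I[1,3], I[2,3]^2.
μ_θ-semistable layers: μ^(1)=26/3; μ^(2)=-3; μ^(3)=-10

((1, 1, 1); (0, 0, 2); (0, 2, 0))


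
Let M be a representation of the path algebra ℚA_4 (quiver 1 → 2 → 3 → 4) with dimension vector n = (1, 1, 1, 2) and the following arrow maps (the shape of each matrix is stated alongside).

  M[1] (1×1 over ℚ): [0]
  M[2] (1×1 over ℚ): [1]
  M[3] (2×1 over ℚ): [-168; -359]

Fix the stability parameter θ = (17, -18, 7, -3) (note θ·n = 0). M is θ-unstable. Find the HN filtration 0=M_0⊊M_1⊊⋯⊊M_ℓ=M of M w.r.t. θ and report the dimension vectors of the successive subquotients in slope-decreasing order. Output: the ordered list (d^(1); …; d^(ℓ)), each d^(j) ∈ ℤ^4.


Barcode: M ≅ I[1,1], I[2,4], I[4,4]. HN layers by μ_θ (4 steps, strictly decreasing):
  μ^(1)=17; μ^(2)=2; μ^(3)=-3; μ^(4)=-18

((1, 0, 0, 0); (0, 0, 1, 1); (0, 0, 0, 1); (0, 1, 0, 0))


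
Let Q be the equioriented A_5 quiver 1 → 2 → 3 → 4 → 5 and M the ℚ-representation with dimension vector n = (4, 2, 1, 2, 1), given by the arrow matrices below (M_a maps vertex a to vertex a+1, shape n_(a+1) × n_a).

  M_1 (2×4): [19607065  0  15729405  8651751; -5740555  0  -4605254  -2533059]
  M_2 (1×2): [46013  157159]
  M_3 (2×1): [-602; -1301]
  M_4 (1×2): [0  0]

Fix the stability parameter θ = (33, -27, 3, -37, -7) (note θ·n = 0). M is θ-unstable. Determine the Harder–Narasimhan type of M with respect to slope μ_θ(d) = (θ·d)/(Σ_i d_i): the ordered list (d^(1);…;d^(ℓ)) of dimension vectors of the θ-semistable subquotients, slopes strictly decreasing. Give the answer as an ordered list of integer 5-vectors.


Interval decomposition of M: I[1,1]^2, I[1,2], I[1,4], I[4,4], I[5,5].
HN type (ℓ=4): μ^(1)=33; μ^(2)=3; μ^(3)=-7; μ^(4)=-37

((2, 0, 0, 0, 0); (1, 1, 0, 0, 0); (1, 1, 1, 1, 1); (0, 0, 0, 1, 0))


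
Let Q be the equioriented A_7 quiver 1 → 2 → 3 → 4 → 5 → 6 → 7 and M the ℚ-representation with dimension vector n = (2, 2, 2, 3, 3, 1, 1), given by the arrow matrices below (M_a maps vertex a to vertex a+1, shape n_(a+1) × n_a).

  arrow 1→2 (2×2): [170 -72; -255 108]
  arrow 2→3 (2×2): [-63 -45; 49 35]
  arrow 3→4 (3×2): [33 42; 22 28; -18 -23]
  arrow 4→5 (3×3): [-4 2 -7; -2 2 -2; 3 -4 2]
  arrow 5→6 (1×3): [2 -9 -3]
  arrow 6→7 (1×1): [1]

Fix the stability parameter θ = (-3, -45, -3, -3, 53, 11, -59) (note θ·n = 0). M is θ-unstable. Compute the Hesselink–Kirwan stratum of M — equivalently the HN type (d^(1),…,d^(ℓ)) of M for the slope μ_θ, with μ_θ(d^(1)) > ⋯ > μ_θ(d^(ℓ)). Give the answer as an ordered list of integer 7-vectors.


Via rank(M_{q-1}∘⋯∘M_p): M ≅ I[1,1], I[1,7], I[2,2], I[3,5], I[4,5].
μ_θ-semistable layers: μ^(1)=53; μ^(2)=5/3; μ^(3)=-3; μ^(4)=-24; μ^(5)=-45

((0, 0, 0, 0, 2, 0, 0); (0, 0, 0, 0, 1, 1, 1); (1, 0, 2, 3, 0, 0, 0); (1, 1, 0, 0, 0, 0, 0); (0, 1, 0, 0, 0, 0, 0))


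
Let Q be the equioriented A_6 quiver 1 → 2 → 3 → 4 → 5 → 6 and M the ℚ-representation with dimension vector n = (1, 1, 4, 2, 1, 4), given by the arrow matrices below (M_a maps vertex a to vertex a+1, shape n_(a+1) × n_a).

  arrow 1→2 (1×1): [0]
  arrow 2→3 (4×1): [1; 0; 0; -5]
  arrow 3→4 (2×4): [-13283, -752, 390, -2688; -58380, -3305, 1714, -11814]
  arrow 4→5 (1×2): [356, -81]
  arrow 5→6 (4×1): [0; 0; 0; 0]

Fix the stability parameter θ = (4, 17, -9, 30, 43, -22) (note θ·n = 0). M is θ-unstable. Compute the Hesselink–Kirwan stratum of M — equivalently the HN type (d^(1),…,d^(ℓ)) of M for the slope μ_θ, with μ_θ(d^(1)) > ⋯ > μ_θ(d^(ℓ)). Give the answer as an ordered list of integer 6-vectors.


Barcode: M ≅ I[1,1], I[2,5], I[3,3]^2, I[3,4], I[6,6]^4. HN layers by μ_θ (5 steps, strictly decreasing):
  μ^(1)=43; μ^(2)=30; μ^(3)=4; μ^(4)=-9; μ^(5)=-22

((0, 0, 0, 0, 1, 0); (0, 0, 0, 2, 0, 0); (1, 1, 1, 0, 0, 0); (0, 0, 3, 0, 0, 0); (0, 0, 0, 0, 0, 4))


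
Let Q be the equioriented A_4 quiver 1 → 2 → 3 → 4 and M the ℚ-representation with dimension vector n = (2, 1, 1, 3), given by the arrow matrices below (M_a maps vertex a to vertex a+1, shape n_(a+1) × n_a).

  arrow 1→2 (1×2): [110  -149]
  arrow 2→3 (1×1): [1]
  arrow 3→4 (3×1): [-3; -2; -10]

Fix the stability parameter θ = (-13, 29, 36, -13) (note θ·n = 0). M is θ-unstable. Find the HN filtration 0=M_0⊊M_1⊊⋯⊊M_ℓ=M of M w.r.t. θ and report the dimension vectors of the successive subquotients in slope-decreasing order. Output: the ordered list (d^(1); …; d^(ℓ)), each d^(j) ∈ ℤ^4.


Barcode: M ≅ I[1,1], I[1,4], I[4,4]^2. HN layers by μ_θ (2 steps, strictly decreasing):
  μ^(1)=52/3; μ^(2)=-13

((0, 1, 1, 1); (2, 0, 0, 2))
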